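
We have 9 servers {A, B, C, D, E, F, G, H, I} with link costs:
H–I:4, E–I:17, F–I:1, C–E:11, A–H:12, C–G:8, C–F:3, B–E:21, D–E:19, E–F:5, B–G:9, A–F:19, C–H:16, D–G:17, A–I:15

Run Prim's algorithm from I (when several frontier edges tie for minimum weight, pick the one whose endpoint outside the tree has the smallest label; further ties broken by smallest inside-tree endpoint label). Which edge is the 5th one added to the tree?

C-G

Prim, starting at I.
Step 1: cheapest edge leaving the tree is F–I (1); add F.
Step 2: cheapest edge leaving the tree is C–F (3); add C.
Step 3: cheapest edge leaving the tree is H–I (4); add H.
Step 4: cheapest edge leaving the tree is E–F (5); add E.
Step 5: cheapest edge leaving the tree is C–G (8); add G.
Step 6: cheapest edge leaving the tree is B–G (9); add B.
Step 7: cheapest edge leaving the tree is A–H (12); add A.
Step 8: cheapest edge leaving the tree is D–G (17); add D.
The 5th edge added is C–G.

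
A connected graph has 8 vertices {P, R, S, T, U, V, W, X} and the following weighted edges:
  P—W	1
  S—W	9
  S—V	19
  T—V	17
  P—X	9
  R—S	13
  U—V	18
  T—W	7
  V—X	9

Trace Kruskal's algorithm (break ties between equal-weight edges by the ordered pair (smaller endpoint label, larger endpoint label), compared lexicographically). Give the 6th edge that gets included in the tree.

Sort edges by weight, then run Kruskal:
P—W (1): add — endpoints in different components.
T—W (7): add — endpoints in different components.
P—X (9): add — endpoints in different components.
S—W (9): add — endpoints in different components.
V—X (9): add — endpoints in different components.
R—S (13): add — endpoints in different components.
T—V (17): skip — T and V already connected.
U—V (18): add — endpoints in different components.
The 6th edge added is R—S.

R-S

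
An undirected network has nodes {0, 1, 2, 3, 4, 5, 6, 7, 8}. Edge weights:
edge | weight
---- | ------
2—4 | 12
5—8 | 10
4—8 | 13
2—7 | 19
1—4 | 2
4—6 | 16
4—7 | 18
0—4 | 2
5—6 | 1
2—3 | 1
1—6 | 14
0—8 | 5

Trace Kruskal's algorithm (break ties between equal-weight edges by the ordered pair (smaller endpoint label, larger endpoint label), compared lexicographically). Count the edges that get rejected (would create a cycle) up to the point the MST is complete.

3

Kruskal: consider edges lightest-first.
2—3 (1): add — endpoints in different components.
5—6 (1): add — endpoints in different components.
0—4 (2): add — endpoints in different components.
1—4 (2): add — endpoints in different components.
0—8 (5): add — endpoints in different components.
5—8 (10): add — endpoints in different components.
2—4 (12): add — endpoints in different components.
4—8 (13): skip — 4 and 8 already connected.
1—6 (14): skip — 1 and 6 already connected.
4—6 (16): skip — 4 and 6 already connected.
4—7 (18): add — endpoints in different components.
Edges rejected before the tree was complete: 3.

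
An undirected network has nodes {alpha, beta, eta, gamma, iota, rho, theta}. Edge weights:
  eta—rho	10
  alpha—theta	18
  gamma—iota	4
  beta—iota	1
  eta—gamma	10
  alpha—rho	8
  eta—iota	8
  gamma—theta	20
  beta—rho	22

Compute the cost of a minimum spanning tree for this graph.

Sort edges by weight, then run Kruskal:
beta—iota (1): add. Components now {rho} {beta,iota} {theta} {alpha} {eta} {gamma}
gamma—iota (4): add. Components now {rho} {beta,gamma,iota} {theta} {alpha} {eta}
alpha—rho (8): add. Components now {alpha,rho} {beta,gamma,iota} {theta} {eta}
eta—iota (8): add. Components now {alpha,rho} {beta,eta,gamma,iota} {theta}
eta—gamma (10): skip — eta and gamma already connected.
eta—rho (10): add. Components now {alpha,beta,eta,gamma,iota,rho} {theta}
alpha—theta (18): add. Components now {alpha,beta,eta,gamma,iota,rho,theta}
MST edges: beta—iota, gamma—iota, alpha—rho, eta—iota, eta—rho, alpha—theta; total weight 1+4+8+8+10+18 = 49.

49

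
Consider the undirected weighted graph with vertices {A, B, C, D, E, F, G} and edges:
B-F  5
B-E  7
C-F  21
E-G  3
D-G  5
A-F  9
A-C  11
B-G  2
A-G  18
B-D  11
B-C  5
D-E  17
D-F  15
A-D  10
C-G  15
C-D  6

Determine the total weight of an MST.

29

Kruskal's algorithm — process edges by increasing weight (ties by edge label):
B-G (2): add. Components now {A} {B,G} {C} {D} {E} {F}
E-G (3): add. Components now {A} {B,E,G} {C} {D} {F}
B-C (5): add. Components now {A} {B,C,E,G} {D} {F}
B-F (5): add. Components now {A} {B,C,E,F,G} {D}
D-G (5): add. Components now {A} {B,C,D,E,F,G}
C-D (6): skip — C and D already connected.
B-E (7): skip — B and E already connected.
A-F (9): add. Components now {A,B,C,D,E,F,G}
MST edges: B-G, E-G, B-C, B-F, D-G, A-F; total weight 2+3+5+5+5+9 = 29.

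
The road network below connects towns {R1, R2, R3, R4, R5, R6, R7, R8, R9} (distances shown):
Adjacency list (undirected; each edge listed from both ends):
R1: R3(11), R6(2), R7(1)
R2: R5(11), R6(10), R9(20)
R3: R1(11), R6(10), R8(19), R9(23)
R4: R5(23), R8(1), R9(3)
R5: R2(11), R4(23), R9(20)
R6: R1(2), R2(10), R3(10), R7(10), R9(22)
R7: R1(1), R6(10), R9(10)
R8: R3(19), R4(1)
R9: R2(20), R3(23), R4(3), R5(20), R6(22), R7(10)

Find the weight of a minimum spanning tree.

Prim, starting at R7.
Step 1: cheapest edge leaving the tree is R1-R7 (1); add R1.
Step 2: cheapest edge leaving the tree is R1-R6 (2); add R6.
Step 3: cheapest edge leaving the tree is R2-R6 (10); add R2.
Step 4: cheapest edge leaving the tree is R3-R6 (10); add R3.
Step 5: cheapest edge leaving the tree is R7-R9 (10); add R9.
Step 6: cheapest edge leaving the tree is R4-R9 (3); add R4.
Step 7: cheapest edge leaving the tree is R4-R8 (1); add R8.
Step 8: cheapest edge leaving the tree is R2-R5 (11); add R5.
MST edges: R1-R7, R1-R6, R2-R6, R3-R6, R7-R9, R4-R9, R4-R8, R2-R5; total weight 1+2+10+10+10+3+1+11 = 48.

48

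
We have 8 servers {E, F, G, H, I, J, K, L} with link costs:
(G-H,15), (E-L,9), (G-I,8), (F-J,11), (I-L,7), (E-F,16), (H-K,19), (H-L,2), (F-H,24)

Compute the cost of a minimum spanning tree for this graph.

72

Kruskal's algorithm — process edges by increasing weight (ties by edge label):
H-L (2): add — endpoints in different components.
I-L (7): add — endpoints in different components.
G-I (8): add — endpoints in different components.
E-L (9): add — endpoints in different components.
F-J (11): add — endpoints in different components.
G-H (15): skip — G and H already connected.
E-F (16): add — endpoints in different components.
H-K (19): add — endpoints in different components.
MST edges: H-L, I-L, G-I, E-L, F-J, E-F, H-K; total weight 2+7+8+9+11+16+19 = 72.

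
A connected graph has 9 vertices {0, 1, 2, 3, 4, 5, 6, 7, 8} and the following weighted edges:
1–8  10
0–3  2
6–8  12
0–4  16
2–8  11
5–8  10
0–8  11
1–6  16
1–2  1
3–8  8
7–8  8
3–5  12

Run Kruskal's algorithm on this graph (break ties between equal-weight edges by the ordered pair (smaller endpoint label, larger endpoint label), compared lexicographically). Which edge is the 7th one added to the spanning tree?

Kruskal's algorithm — process edges by increasing weight (ties by edge label):
1–2 (1): add — endpoints in different components.
0–3 (2): add — endpoints in different components.
3–8 (8): add — endpoints in different components.
7–8 (8): add — endpoints in different components.
1–8 (10): add — endpoints in different components.
5–8 (10): add — endpoints in different components.
0–8 (11): skip — 0 and 8 already connected.
2–8 (11): skip — 2 and 8 already connected.
3–5 (12): skip — 3 and 5 already connected.
6–8 (12): add — endpoints in different components.
0–4 (16): add — endpoints in different components.
The 7th edge added is 6–8.

6-8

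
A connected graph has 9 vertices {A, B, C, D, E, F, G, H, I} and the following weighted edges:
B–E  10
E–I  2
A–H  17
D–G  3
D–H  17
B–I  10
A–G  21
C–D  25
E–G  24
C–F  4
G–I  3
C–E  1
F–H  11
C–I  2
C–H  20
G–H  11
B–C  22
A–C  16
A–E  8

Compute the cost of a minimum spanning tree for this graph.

Prim, starting at A.
Step 1: cheapest edge leaving the tree is A–E (8); add E.
Step 2: cheapest edge leaving the tree is C–E (1); add C.
Step 3: cheapest edge leaving the tree is C–I (2); add I.
Step 4: cheapest edge leaving the tree is G–I (3); add G.
Step 5: cheapest edge leaving the tree is D–G (3); add D.
Step 6: cheapest edge leaving the tree is C–F (4); add F.
Step 7: cheapest edge leaving the tree is B–E (10); add B.
Step 8: cheapest edge leaving the tree is F–H (11); add H.
MST edges: A–E, C–E, C–I, G–I, D–G, C–F, B–E, F–H; total weight 8+1+2+3+3+4+10+11 = 42.

42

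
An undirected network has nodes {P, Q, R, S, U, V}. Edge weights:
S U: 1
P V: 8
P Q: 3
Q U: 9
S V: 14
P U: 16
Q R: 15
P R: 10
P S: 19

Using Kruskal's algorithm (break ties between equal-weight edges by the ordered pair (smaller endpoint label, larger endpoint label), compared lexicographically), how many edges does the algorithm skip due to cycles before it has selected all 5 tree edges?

Kruskal's algorithm — process edges by increasing weight (ties by edge label):
S U (1): add. Components now {R} {P} {Q} {V} {S,U}
P Q (3): add. Components now {R} {P,Q} {V} {S,U}
P V (8): add. Components now {R} {P,Q,V} {S,U}
Q U (9): add. Components now {R} {P,Q,S,U,V}
P R (10): add. Components now {P,Q,R,S,U,V}
Edges rejected before the tree was complete: 0.

0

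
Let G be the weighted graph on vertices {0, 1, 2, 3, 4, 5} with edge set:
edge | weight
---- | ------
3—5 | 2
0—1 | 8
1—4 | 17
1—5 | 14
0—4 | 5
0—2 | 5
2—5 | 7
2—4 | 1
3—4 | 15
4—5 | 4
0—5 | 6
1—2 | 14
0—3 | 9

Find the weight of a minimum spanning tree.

20

Grow the tree from 3 using Prim:
Step 1: frontier [3—5 2, 0—3 9, 3—4 15] → take 3—5 (2); add 5.
Step 2: frontier [0—3 9, 3—4 15, 4—5 4, 0—5 6, 2—5 7, 1—5 14] → take 4—5 (4); add 4.
Step 3: frontier [0—3 9, 2—4 1, 0—4 5, 1—4 17, 0—5 6, 2—5 7, 1—5 14] → take 2—4 (1); add 2.
Step 4: frontier [0—2 5, 1—2 14, 0—3 9, 0—4 5, 1—4 17, 0—5 6, 1—5 14] → take 0—2 (5); add 0.
Step 5: frontier [0—1 8, 1—2 14, 1—4 17, 1—5 14] → take 0—1 (8); add 1.
MST edges: 3—5, 4—5, 2—4, 0—2, 0—1; total weight 2+4+1+5+8 = 20.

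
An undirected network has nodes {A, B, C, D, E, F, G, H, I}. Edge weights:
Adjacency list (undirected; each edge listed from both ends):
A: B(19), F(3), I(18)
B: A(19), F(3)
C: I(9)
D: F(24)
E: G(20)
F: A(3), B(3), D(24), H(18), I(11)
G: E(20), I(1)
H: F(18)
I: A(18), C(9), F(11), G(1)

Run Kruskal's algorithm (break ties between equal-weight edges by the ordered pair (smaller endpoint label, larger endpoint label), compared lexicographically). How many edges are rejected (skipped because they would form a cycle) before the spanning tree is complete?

2

Sort edges by weight, then run Kruskal:
G—I (1): add — endpoints in different components.
A—F (3): add — endpoints in different components.
B—F (3): add — endpoints in different components.
C—I (9): add — endpoints in different components.
F—I (11): add — endpoints in different components.
A—I (18): skip — A and I already connected.
F—H (18): add — endpoints in different components.
A—B (19): skip — A and B already connected.
E—G (20): add — endpoints in different components.
D—F (24): add — endpoints in different components.
Edges rejected before the tree was complete: 2.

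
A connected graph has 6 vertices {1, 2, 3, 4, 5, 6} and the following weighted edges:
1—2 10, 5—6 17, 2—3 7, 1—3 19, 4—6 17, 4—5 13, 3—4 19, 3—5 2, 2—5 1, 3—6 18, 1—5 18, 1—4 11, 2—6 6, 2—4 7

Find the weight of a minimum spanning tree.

26

Kruskal: consider edges lightest-first.
2—5 (1): add. Components now {1} {2,5} {3} {4} {6}
3—5 (2): add. Components now {1} {2,3,5} {4} {6}
2—6 (6): add. Components now {1} {2,3,5,6} {4}
2—3 (7): skip — 2 and 3 already connected.
2—4 (7): add. Components now {1} {2,3,4,5,6}
1—2 (10): add. Components now {1,2,3,4,5,6}
MST edges: 2—5, 3—5, 2—6, 2—4, 1—2; total weight 1+2+6+7+10 = 26.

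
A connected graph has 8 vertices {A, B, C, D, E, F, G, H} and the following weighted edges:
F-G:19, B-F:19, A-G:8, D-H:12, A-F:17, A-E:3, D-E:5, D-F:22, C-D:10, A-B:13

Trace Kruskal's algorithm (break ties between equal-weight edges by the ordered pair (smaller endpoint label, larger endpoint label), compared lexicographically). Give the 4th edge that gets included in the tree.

C-D

Sort edges by weight, then run Kruskal:
A-E (3): add — endpoints in different components.
D-E (5): add — endpoints in different components.
A-G (8): add — endpoints in different components.
C-D (10): add — endpoints in different components.
D-H (12): add — endpoints in different components.
A-B (13): add — endpoints in different components.
A-F (17): add — endpoints in different components.
The 4th edge added is C-D.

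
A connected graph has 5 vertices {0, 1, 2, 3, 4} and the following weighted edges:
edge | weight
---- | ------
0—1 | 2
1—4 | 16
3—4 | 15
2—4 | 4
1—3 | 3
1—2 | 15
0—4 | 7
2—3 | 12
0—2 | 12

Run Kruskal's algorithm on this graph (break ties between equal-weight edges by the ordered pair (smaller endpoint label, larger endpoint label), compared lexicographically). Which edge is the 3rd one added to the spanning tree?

Kruskal's algorithm — process edges by increasing weight (ties by edge label):
0—1 (2): add. Components now {0,1} {2} {3} {4}
1—3 (3): add. Components now {0,1,3} {2} {4}
2—4 (4): add. Components now {0,1,3} {2,4}
0—4 (7): add. Components now {0,1,2,3,4}
The 3rd edge added is 2—4.

2-4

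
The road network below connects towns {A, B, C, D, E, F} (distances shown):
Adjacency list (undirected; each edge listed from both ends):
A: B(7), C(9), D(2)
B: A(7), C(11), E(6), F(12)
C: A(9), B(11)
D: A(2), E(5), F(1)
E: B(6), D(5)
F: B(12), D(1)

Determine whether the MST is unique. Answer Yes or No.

Yes

Sort edges by weight, then run Kruskal:
D–F (1): add — endpoints in different components.
A–D (2): add — endpoints in different components.
D–E (5): add — endpoints in different components.
B–E (6): add — endpoints in different components.
A–B (7): skip — A and B already connected.
A–C (9): add — endpoints in different components.
Every non-tree edge has weight strictly greater than the heaviest edge on the tree path between its endpoints, so the MST is unique.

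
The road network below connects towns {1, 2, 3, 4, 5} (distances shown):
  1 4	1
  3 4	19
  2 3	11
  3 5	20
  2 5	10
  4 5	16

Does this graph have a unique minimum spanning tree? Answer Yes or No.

Yes

Kruskal's algorithm — process edges by increasing weight (ties by edge label):
1 4 (1): add. Components now {1,4} {2} {3} {5}
2 5 (10): add. Components now {1,4} {2,5} {3}
2 3 (11): add. Components now {1,4} {2,3,5}
4 5 (16): add. Components now {1,2,3,4,5}
Every non-tree edge has weight strictly greater than the heaviest edge on the tree path between its endpoints, so the MST is unique.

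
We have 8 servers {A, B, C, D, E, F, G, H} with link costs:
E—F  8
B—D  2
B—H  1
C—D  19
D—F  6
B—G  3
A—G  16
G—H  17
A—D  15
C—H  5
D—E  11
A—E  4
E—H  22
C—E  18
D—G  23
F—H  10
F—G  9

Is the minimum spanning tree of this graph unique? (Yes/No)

Yes

Kruskal's algorithm — process edges by increasing weight (ties by edge label):
B—H (1): add — endpoints in different components.
B—D (2): add — endpoints in different components.
B—G (3): add — endpoints in different components.
A—E (4): add — endpoints in different components.
C—H (5): add — endpoints in different components.
D—F (6): add — endpoints in different components.
E—F (8): add — endpoints in different components.
Every non-tree edge has weight strictly greater than the heaviest edge on the tree path between its endpoints, so the MST is unique.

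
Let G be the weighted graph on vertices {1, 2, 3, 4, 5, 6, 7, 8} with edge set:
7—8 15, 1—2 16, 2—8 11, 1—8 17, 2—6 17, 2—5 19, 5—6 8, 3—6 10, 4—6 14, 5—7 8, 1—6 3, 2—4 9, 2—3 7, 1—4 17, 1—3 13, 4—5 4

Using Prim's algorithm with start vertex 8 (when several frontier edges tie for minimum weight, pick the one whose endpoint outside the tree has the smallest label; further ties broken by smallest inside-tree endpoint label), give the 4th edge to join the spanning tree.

4-5

Prim's algorithm from 8:
Step 1: cheapest edge leaving the tree is 2—8 (11); add 2.
Step 2: cheapest edge leaving the tree is 2—3 (7); add 3.
Step 3: cheapest edge leaving the tree is 2—4 (9); add 4.
Step 4: cheapest edge leaving the tree is 4—5 (4); add 5.
Step 5: cheapest edge leaving the tree is 5—6 (8); add 6.
Step 6: cheapest edge leaving the tree is 1—6 (3); add 1.
Step 7: cheapest edge leaving the tree is 5—7 (8); add 7.
The 4th edge added is 4—5.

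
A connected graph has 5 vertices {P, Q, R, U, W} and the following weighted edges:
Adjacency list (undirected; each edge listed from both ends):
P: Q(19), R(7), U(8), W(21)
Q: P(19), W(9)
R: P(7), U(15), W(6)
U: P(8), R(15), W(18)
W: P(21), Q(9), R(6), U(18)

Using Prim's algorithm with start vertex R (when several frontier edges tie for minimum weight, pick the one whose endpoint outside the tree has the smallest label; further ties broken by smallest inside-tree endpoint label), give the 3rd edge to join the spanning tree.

P-U

Grow the tree from R using Prim:
Step 1: frontier [R—W 6, P—R 7, R—U 15] → take R—W (6); add W.
Step 2: frontier [P—R 7, R—U 15, Q—W 9, U—W 18, P—W 21] → take P—R (7); add P.
Step 3: frontier [P—U 8, P—Q 19, R—U 15, Q—W 9, U—W 18] → take P—U (8); add U.
Step 4: frontier [P—Q 19, Q—W 9] → take Q—W (9); add Q.
The 3rd edge added is P—U.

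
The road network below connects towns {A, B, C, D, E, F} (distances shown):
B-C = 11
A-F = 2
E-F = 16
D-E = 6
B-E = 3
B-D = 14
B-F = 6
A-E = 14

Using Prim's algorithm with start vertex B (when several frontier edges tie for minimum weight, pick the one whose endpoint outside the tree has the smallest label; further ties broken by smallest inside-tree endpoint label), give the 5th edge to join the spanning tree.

B-C

Grow the tree from B using Prim:
Step 1: frontier [B-E 3, B-F 6, B-C 11, B-D 14] → take B-E (3); add E.
Step 2: frontier [B-F 6, B-C 11, B-D 14, D-E 6, A-E 14, E-F 16] → take D-E (6); add D.
Step 3: frontier [B-F 6, B-C 11, A-E 14, E-F 16] → take B-F (6); add F.
Step 4: frontier [B-C 11, A-E 14, A-F 2] → take A-F (2); add A.
Step 5: frontier [B-C 11] → take B-C (11); add C.
The 5th edge added is B-C.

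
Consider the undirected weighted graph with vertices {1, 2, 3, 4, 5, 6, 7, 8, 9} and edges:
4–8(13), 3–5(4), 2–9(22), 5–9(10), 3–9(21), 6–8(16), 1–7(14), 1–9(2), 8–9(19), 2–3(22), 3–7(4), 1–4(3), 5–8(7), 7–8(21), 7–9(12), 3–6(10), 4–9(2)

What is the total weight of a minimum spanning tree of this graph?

Kruskal's algorithm — process edges by increasing weight (ties by edge label):
1–9 (2): add — endpoints in different components.
4–9 (2): add — endpoints in different components.
1–4 (3): skip — 1 and 4 already connected.
3–5 (4): add — endpoints in different components.
3–7 (4): add — endpoints in different components.
5–8 (7): add — endpoints in different components.
3–6 (10): add — endpoints in different components.
5–9 (10): add — endpoints in different components.
7–9 (12): skip — 7 and 9 already connected.
4–8 (13): skip — 4 and 8 already connected.
1–7 (14): skip — 1 and 7 already connected.
6–8 (16): skip — 6 and 8 already connected.
8–9 (19): skip — 8 and 9 already connected.
3–9 (21): skip — 3 and 9 already connected.
7–8 (21): skip — 7 and 8 already connected.
2–3 (22): add — endpoints in different components.
MST edges: 1–9, 4–9, 3–5, 3–7, 5–8, 3–6, 5–9, 2–3; total weight 2+2+4+4+7+10+10+22 = 61.

61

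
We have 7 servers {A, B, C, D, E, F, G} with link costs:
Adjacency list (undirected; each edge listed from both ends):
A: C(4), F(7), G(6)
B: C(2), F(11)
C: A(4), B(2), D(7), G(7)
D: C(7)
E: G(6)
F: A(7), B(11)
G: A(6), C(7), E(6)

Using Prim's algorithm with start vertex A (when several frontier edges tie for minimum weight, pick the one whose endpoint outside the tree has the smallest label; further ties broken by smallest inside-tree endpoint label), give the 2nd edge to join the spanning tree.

Prim, starting at A.
Step 1: frontier [A-C 4, A-G 6, A-F 7] → take A-C (4); add C.
Step 2: frontier [A-G 6, A-F 7, B-C 2, C-D 7, C-G 7] → take B-C (2); add B.
Step 3: frontier [A-G 6, A-F 7, B-F 11, C-D 7, C-G 7] → take A-G (6); add G.
Step 4: frontier [A-F 7, B-F 11, C-D 7, E-G 6] → take E-G (6); add E.
Step 5: frontier [A-F 7, B-F 11, C-D 7] → take C-D (7); add D.
Step 6: frontier [A-F 7, B-F 11] → take A-F (7); add F.
The 2nd edge added is B-C.

B-C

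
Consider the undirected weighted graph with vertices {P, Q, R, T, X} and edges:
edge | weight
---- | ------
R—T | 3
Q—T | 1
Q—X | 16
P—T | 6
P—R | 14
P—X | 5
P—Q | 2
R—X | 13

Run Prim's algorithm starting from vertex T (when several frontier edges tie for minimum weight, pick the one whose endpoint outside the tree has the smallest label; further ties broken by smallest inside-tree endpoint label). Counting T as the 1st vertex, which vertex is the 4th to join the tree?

R

Prim, starting at T.
Step 1: frontier [Q—T 1, R—T 3, P—T 6] → take Q—T (1); add Q.
Step 2: frontier [P—Q 2, Q—X 16, R—T 3, P—T 6] → take P—Q (2); add P.
Step 3: frontier [P—X 5, P—R 14, Q—X 16, R—T 3] → take R—T (3); add R.
Step 4: frontier [P—X 5, Q—X 16, R—X 13] → take P—X (5); add X.
Vertex order: T, Q, P, R, X. The 4th vertex is R.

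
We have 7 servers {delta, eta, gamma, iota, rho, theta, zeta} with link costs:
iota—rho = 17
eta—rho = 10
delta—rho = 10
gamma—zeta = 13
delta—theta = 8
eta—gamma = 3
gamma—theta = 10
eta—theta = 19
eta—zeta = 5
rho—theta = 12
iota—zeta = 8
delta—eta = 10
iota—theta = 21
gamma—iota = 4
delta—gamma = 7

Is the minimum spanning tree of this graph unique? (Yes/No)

No

Kruskal's algorithm — process edges by increasing weight (ties by edge label):
eta—gamma (3): add — endpoints in different components.
gamma—iota (4): add — endpoints in different components.
eta—zeta (5): add — endpoints in different components.
delta—gamma (7): add — endpoints in different components.
delta—theta (8): add — endpoints in different components.
iota—zeta (8): skip — iota and zeta already connected.
delta—eta (10): skip — eta and delta already connected.
delta—rho (10): add — endpoints in different components.
Non-tree edge eta—rho has weight 10, equal to the heaviest edge on its tree cycle — swapping gives another MST of the same weight. Not unique.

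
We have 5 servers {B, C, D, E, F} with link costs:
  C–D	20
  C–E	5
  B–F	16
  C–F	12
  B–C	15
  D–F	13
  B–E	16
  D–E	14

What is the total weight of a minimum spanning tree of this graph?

Grow the tree from C using Prim:
Step 1: frontier [C–E 5, C–F 12, B–C 15, C–D 20] → take C–E (5); add E.
Step 2: frontier [C–F 12, B–C 15, C–D 20, D–E 14, B–E 16] → take C–F (12); add F.
Step 3: frontier [B–C 15, C–D 20, D–E 14, B–E 16, D–F 13, B–F 16] → take D–F (13); add D.
Step 4: frontier [B–C 15, B–E 16, B–F 16] → take B–C (15); add B.
MST edges: C–E, C–F, D–F, B–C; total weight 5+12+13+15 = 45.

45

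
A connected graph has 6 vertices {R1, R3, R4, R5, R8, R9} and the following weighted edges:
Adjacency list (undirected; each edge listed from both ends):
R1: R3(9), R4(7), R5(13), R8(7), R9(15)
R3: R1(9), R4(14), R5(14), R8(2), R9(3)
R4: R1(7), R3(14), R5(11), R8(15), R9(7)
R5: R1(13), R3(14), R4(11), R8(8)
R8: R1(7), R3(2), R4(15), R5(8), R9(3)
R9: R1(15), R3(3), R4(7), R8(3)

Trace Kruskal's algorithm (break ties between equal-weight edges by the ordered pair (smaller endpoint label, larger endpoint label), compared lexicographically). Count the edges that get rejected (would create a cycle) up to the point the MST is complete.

Kruskal: consider edges lightest-first.
R3 R8 (2): add. Components now {R4} {R1} {R9} {R3,R8} {R5}
R3 R9 (3): add. Components now {R4} {R1} {R3,R8,R9} {R5}
R8 R9 (3): skip — R9 and R8 already connected.
R1 R4 (7): add. Components now {R1,R4} {R3,R8,R9} {R5}
R1 R8 (7): add. Components now {R1,R3,R4,R8,R9} {R5}
R4 R9 (7): skip — R4 and R9 already connected.
R5 R8 (8): add. Components now {R1,R3,R4,R5,R8,R9}
Edges rejected before the tree was complete: 2.

2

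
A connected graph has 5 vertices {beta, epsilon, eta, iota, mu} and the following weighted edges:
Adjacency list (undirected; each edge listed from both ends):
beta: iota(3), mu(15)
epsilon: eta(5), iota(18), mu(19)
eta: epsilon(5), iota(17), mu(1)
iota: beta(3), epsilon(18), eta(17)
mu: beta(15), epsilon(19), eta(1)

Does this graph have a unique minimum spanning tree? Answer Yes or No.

Yes

Kruskal's algorithm — process edges by increasing weight (ties by edge label):
eta—mu (1): add. Components now {eta,mu} {iota} {epsilon} {beta}
beta—iota (3): add. Components now {eta,mu} {beta,iota} {epsilon}
epsilon—eta (5): add. Components now {epsilon,eta,mu} {beta,iota}
beta—mu (15): add. Components now {beta,epsilon,eta,iota,mu}
Every non-tree edge has weight strictly greater than the heaviest edge on the tree path between its endpoints, so the MST is unique.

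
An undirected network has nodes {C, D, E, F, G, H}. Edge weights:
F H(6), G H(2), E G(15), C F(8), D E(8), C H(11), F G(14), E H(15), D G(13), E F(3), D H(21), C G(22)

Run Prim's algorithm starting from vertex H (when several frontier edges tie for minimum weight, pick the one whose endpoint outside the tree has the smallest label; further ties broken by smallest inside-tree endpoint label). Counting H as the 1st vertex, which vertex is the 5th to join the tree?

Prim's algorithm from H:
Step 1: cheapest edge leaving the tree is G H (2); add G.
Step 2: cheapest edge leaving the tree is F H (6); add F.
Step 3: cheapest edge leaving the tree is E F (3); add E.
Step 4: cheapest edge leaving the tree is C F (8); add C.
Step 5: cheapest edge leaving the tree is D E (8); add D.
Vertex order: H, G, F, E, C, D. The 5th vertex is C.

C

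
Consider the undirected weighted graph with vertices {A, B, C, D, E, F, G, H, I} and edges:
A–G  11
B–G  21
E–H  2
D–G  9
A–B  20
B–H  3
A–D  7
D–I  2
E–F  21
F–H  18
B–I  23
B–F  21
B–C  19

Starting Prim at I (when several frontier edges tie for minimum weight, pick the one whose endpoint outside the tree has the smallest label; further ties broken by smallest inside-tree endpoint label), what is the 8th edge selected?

B-C

Prim's algorithm from I:
Step 1: cheapest edge leaving the tree is D–I (2); add D.
Step 2: cheapest edge leaving the tree is A–D (7); add A.
Step 3: cheapest edge leaving the tree is D–G (9); add G.
Step 4: cheapest edge leaving the tree is A–B (20); add B.
Step 5: cheapest edge leaving the tree is B–H (3); add H.
Step 6: cheapest edge leaving the tree is E–H (2); add E.
Step 7: cheapest edge leaving the tree is F–H (18); add F.
Step 8: cheapest edge leaving the tree is B–C (19); add C.
The 8th edge added is B–C.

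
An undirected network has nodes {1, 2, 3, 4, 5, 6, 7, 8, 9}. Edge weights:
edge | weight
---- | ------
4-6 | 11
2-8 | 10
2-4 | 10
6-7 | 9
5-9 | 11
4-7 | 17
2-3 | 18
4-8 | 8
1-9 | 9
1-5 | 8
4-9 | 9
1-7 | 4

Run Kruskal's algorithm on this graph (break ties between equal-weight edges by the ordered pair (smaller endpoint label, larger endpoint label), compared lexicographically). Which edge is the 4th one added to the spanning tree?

Kruskal: consider edges lightest-first.
1-7 (4): add — endpoints in different components.
1-5 (8): add — endpoints in different components.
4-8 (8): add — endpoints in different components.
1-9 (9): add — endpoints in different components.
4-9 (9): add — endpoints in different components.
6-7 (9): add — endpoints in different components.
2-4 (10): add — endpoints in different components.
2-8 (10): skip — 2 and 8 already connected.
4-6 (11): skip — 4 and 6 already connected.
5-9 (11): skip — 5 and 9 already connected.
4-7 (17): skip — 4 and 7 already connected.
2-3 (18): add — endpoints in different components.
The 4th edge added is 1-9.

1-9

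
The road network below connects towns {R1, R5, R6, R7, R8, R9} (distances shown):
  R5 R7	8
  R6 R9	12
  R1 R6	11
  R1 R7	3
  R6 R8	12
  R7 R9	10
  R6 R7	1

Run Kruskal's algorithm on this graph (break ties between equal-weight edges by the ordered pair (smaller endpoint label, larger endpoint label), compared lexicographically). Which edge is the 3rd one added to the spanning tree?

R5-R7

Kruskal: consider edges lightest-first.
R6 R7 (1): add. Components now {R9} {R6,R7} {R1} {R5} {R8}
R1 R7 (3): add. Components now {R9} {R1,R6,R7} {R5} {R8}
R5 R7 (8): add. Components now {R9} {R1,R5,R6,R7} {R8}
R7 R9 (10): add. Components now {R1,R5,R6,R7,R9} {R8}
R1 R6 (11): skip — R6 and R1 already connected.
R6 R8 (12): add. Components now {R1,R5,R6,R7,R8,R9}
The 3rd edge added is R5 R7.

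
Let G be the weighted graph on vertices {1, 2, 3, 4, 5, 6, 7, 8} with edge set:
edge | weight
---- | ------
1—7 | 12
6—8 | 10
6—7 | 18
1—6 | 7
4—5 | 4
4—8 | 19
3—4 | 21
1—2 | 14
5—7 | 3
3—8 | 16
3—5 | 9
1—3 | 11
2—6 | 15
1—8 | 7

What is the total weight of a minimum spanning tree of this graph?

55

Grow the tree from 5 using Prim:
Step 1: cheapest edge leaving the tree is 5—7 (3); add 7.
Step 2: cheapest edge leaving the tree is 4—5 (4); add 4.
Step 3: cheapest edge leaving the tree is 3—5 (9); add 3.
Step 4: cheapest edge leaving the tree is 1—3 (11); add 1.
Step 5: cheapest edge leaving the tree is 1—6 (7); add 6.
Step 6: cheapest edge leaving the tree is 1—8 (7); add 8.
Step 7: cheapest edge leaving the tree is 1—2 (14); add 2.
MST edges: 5—7, 4—5, 3—5, 1—3, 1—6, 1—8, 1—2; total weight 3+4+9+11+7+7+14 = 55.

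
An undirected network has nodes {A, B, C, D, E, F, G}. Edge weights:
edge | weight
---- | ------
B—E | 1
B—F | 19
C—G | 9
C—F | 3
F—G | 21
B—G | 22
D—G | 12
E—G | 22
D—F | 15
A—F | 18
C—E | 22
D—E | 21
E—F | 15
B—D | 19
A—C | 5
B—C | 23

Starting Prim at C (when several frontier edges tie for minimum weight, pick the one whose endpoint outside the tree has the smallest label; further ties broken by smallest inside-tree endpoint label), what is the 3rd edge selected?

C-G

Prim, starting at C.
Step 1: cheapest edge leaving the tree is C—F (3); add F.
Step 2: cheapest edge leaving the tree is A—C (5); add A.
Step 3: cheapest edge leaving the tree is C—G (9); add G.
Step 4: cheapest edge leaving the tree is D—G (12); add D.
Step 5: cheapest edge leaving the tree is E—F (15); add E.
Step 6: cheapest edge leaving the tree is B—E (1); add B.
The 3rd edge added is C—G.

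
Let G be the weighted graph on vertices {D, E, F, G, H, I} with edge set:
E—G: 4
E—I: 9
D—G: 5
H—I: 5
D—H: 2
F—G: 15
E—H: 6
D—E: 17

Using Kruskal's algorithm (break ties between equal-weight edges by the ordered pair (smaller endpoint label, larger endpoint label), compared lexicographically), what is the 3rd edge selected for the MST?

Kruskal's algorithm — process edges by increasing weight (ties by edge label):
D—H (2): add — endpoints in different components.
E—G (4): add — endpoints in different components.
D—G (5): add — endpoints in different components.
H—I (5): add — endpoints in different components.
E—H (6): skip — E and H already connected.
E—I (9): skip — E and I already connected.
F—G (15): add — endpoints in different components.
The 3rd edge added is D—G.

D-G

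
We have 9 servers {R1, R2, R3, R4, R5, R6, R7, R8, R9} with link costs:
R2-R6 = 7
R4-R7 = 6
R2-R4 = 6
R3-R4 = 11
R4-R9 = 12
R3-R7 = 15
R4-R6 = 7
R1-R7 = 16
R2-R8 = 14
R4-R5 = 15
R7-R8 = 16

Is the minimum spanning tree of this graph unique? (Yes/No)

Sort edges by weight, then run Kruskal:
R2-R4 (6): add — endpoints in different components.
R4-R7 (6): add — endpoints in different components.
R2-R6 (7): add — endpoints in different components.
R4-R6 (7): skip — R6 and R4 already connected.
R3-R4 (11): add — endpoints in different components.
R4-R9 (12): add — endpoints in different components.
R2-R8 (14): add — endpoints in different components.
R3-R7 (15): skip — R3 and R7 already connected.
R4-R5 (15): add — endpoints in different components.
R1-R7 (16): add — endpoints in different components.
Non-tree edge R4-R6 has weight 7, equal to the heaviest edge on its tree cycle — swapping gives another MST of the same weight. Not unique.

No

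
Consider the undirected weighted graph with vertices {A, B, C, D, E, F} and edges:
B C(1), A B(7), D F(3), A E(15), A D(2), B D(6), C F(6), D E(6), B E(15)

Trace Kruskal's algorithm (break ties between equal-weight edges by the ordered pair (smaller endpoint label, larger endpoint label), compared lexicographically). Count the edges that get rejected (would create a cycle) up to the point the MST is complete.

Sort edges by weight, then run Kruskal:
B C (1): add. Components now {A} {B,C} {D} {E} {F}
A D (2): add. Components now {A,D} {B,C} {E} {F}
D F (3): add. Components now {A,D,F} {B,C} {E}
B D (6): add. Components now {A,B,C,D,F} {E}
C F (6): skip — C and F already connected.
D E (6): add. Components now {A,B,C,D,E,F}
Edges rejected before the tree was complete: 1.

1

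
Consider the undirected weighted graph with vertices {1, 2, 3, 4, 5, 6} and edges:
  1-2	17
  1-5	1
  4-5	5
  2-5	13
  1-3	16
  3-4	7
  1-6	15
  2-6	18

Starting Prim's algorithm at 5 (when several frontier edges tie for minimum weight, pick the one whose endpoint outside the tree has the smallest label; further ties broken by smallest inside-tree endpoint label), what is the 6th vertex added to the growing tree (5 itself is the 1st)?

6

Grow the tree from 5 using Prim:
Step 1: frontier [1-5 1, 4-5 5, 2-5 13] → take 1-5 (1); add 1.
Step 2: frontier [1-6 15, 1-3 16, 1-2 17, 4-5 5, 2-5 13] → take 4-5 (5); add 4.
Step 3: frontier [1-6 15, 1-3 16, 1-2 17, 3-4 7, 2-5 13] → take 3-4 (7); add 3.
Step 4: frontier [1-6 15, 1-2 17, 2-5 13] → take 2-5 (13); add 2.
Step 5: frontier [1-6 15, 2-6 18] → take 1-6 (15); add 6.
Vertex order: 5, 1, 4, 3, 2, 6. The 6th vertex is 6.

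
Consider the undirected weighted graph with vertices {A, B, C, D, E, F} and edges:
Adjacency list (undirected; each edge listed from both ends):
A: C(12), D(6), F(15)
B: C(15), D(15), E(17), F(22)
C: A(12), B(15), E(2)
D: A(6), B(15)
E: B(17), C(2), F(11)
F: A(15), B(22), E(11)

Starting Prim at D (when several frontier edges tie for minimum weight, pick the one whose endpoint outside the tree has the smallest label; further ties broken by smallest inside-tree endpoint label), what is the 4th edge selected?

Grow the tree from D using Prim:
Step 1: cheapest edge leaving the tree is A-D (6); add A.
Step 2: cheapest edge leaving the tree is A-C (12); add C.
Step 3: cheapest edge leaving the tree is C-E (2); add E.
Step 4: cheapest edge leaving the tree is E-F (11); add F.
Step 5: cheapest edge leaving the tree is B-C (15); add B.
The 4th edge added is E-F.

E-F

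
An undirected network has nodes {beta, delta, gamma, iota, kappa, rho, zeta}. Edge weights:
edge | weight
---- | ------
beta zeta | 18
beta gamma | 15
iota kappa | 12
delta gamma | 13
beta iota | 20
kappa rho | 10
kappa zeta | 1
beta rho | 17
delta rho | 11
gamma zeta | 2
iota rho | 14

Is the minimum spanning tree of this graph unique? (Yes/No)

Kruskal: consider edges lightest-first.
kappa zeta (1): add. Components now {delta} {gamma} {kappa,zeta} {iota} {beta} {rho}
gamma zeta (2): add. Components now {delta} {gamma,kappa,zeta} {iota} {beta} {rho}
kappa rho (10): add. Components now {delta} {gamma,kappa,rho,zeta} {iota} {beta}
delta rho (11): add. Components now {delta,gamma,kappa,rho,zeta} {iota} {beta}
iota kappa (12): add. Components now {delta,gamma,iota,kappa,rho,zeta} {beta}
delta gamma (13): skip — delta and gamma already connected.
iota rho (14): skip — iota and rho already connected.
beta gamma (15): add. Components now {beta,delta,gamma,iota,kappa,rho,zeta}
Every non-tree edge has weight strictly greater than the heaviest edge on the tree path between its endpoints, so the MST is unique.

Yes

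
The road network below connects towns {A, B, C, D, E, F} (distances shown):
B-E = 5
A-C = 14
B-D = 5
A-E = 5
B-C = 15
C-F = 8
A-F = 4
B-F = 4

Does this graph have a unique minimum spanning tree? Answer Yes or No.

Kruskal: consider edges lightest-first.
A-F (4): add. Components now {A,F} {B} {C} {D} {E}
B-F (4): add. Components now {A,B,F} {C} {D} {E}
A-E (5): add. Components now {A,B,E,F} {C} {D}
B-D (5): add. Components now {A,B,D,E,F} {C}
B-E (5): skip — B and E already connected.
C-F (8): add. Components now {A,B,C,D,E,F}
Non-tree edge B-E has weight 5, equal to the heaviest edge on its tree cycle — swapping gives another MST of the same weight. Not unique.

No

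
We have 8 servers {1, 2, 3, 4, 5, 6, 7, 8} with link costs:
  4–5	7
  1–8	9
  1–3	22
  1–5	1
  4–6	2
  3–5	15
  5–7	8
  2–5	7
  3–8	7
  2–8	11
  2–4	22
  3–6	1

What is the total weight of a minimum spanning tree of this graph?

Prim, starting at 5.
Step 1: frontier [1–5 1, 2–5 7, 4–5 7, 5–7 8, 3–5 15] → take 1–5 (1); add 1.
Step 2: frontier [1–8 9, 1–3 22, 2–5 7, 4–5 7, 5–7 8, 3–5 15] → take 2–5 (7); add 2.
Step 3: frontier [1–8 9, 1–3 22, 2–8 11, 2–4 22, 4–5 7, 5–7 8, 3–5 15] → take 4–5 (7); add 4.
Step 4: frontier [1–8 9, 1–3 22, 2–8 11, 4–6 2, 5–7 8, 3–5 15] → take 4–6 (2); add 6.
Step 5: frontier [1–8 9, 1–3 22, 2–8 11, 5–7 8, 3–5 15, 3–6 1] → take 3–6 (1); add 3.
Step 6: frontier [1–8 9, 2–8 11, 3–8 7, 5–7 8] → take 3–8 (7); add 8.
Step 7: frontier [5–7 8] → take 5–7 (8); add 7.
MST edges: 1–5, 2–5, 4–5, 4–6, 3–6, 3–8, 5–7; total weight 1+7+7+2+1+7+8 = 33.

33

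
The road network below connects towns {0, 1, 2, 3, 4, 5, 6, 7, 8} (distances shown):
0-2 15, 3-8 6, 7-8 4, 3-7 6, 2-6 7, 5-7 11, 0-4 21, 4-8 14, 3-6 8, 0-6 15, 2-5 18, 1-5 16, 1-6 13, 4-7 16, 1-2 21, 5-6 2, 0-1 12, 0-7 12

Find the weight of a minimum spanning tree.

65

Grow the tree from 5 using Prim:
Step 1: cheapest edge leaving the tree is 5-6 (2); add 6.
Step 2: cheapest edge leaving the tree is 2-6 (7); add 2.
Step 3: cheapest edge leaving the tree is 3-6 (8); add 3.
Step 4: cheapest edge leaving the tree is 3-7 (6); add 7.
Step 5: cheapest edge leaving the tree is 7-8 (4); add 8.
Step 6: cheapest edge leaving the tree is 0-7 (12); add 0.
Step 7: cheapest edge leaving the tree is 0-1 (12); add 1.
Step 8: cheapest edge leaving the tree is 4-8 (14); add 4.
MST edges: 5-6, 2-6, 3-6, 3-7, 7-8, 0-7, 0-1, 4-8; total weight 2+7+8+6+4+12+12+14 = 65.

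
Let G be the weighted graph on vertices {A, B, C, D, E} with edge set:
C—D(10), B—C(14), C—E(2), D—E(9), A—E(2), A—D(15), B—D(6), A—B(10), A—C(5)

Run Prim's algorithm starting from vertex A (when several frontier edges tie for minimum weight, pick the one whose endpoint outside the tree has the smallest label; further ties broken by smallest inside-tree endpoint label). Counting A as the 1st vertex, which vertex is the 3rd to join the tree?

Grow the tree from A using Prim:
Step 1: frontier [A—E 2, A—C 5, A—B 10, A—D 15] → take A—E (2); add E.
Step 2: frontier [A—C 5, A—B 10, A—D 15, C—E 2, D—E 9] → take C—E (2); add C.
Step 3: frontier [A—B 10, A—D 15, C—D 10, B—C 14, D—E 9] → take D—E (9); add D.
Step 4: frontier [A—B 10, B—C 14, B—D 6] → take B—D (6); add B.
Vertex order: A, E, C, D, B. The 3rd vertex is C.

C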